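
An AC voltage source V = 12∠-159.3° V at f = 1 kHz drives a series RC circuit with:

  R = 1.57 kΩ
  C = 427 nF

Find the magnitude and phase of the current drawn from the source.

Step 1 — Angular frequency: ω = 2π·f = 2π·1000 = 6283 rad/s.
Step 2 — Component impedances:
  R: Z = R = 1570 Ω
  C: Z = 1/(jωC) = -j/(ω·C) = 0 - j372.7 Ω
Step 3 — Series combination: Z_total = R + C = 1570 - j372.7 Ω = 1614∠-13.4° Ω.
Step 4 — Source phasor: V = 12∠-159.3° V = -11.23 - j4.242 V.
Step 5 — Ohm's law: I = V / Z_total = (-11.23 - j4.242) / (1570 - j372.7) = -0.006161 - j0.004164 A.
Step 6 — Convert to polar: |I| = 0.007437 A, ∠I = -145.9°.

I = 0.007437∠-145.9° A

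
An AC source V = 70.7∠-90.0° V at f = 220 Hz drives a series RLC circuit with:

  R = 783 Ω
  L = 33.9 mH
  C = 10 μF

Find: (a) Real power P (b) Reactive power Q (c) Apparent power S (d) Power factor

Step 1 — Angular frequency: ω = 2π·f = 2π·220 = 1382 rad/s.
Step 2 — Component impedances:
  R: Z = R = 783 Ω
  L: Z = jωL = j·1382·0.0339 = 0 + j46.86 Ω
  C: Z = 1/(jωC) = -j/(ω·C) = 0 - j72.34 Ω
Step 3 — Series combination: Z_total = R + L + C = 783 - j25.48 Ω = 783.4∠-1.9° Ω.
Step 4 — Source phasor: V = 70.7∠-90.0° V = 0 - j70.7 V.
Step 5 — Current: I = V / Z = 0.002936 - j0.0902 A = 0.09025∠-88.1° A.
Step 6 — Complex power: S = V·I* = 6.377 - j0.2075 VA.
Step 7 — Real power: P = Re(S) = 6.377 W.
Step 8 — Reactive power: Q = Im(S) = -0.2075 VAR.
Step 9 — Apparent power: |S| = 6.38 VA.
Step 10 — Power factor: PF = P/|S| = 0.9995 (leading).

(a) P = 6.377 W  (b) Q = -0.2075 VAR  (c) S = 6.38 VA  (d) PF = 0.9995 (leading)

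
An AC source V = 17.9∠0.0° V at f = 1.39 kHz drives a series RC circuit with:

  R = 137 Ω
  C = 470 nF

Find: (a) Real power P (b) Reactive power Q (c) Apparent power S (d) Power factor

Step 1 — Angular frequency: ω = 2π·f = 2π·1390 = 8734 rad/s.
Step 2 — Component impedances:
  R: Z = R = 137 Ω
  C: Z = 1/(jωC) = -j/(ω·C) = 0 - j243.6 Ω
Step 3 — Series combination: Z_total = R + C = 137 - j243.6 Ω = 279.5∠-60.6° Ω.
Step 4 — Source phasor: V = 17.9∠0.0° V = 17.9 V.
Step 5 — Current: I = V / Z = 0.03139 + j0.05582 A = 0.06404∠60.6° A.
Step 6 — Complex power: S = V·I* = 0.5619 - j0.9992 VA.
Step 7 — Real power: P = Re(S) = 0.5619 W.
Step 8 — Reactive power: Q = Im(S) = -0.9992 VAR.
Step 9 — Apparent power: |S| = 1.146 VA.
Step 10 — Power factor: PF = P/|S| = 0.4902 (leading).

(a) P = 0.5619 W  (b) Q = -0.9992 VAR  (c) S = 1.146 VA  (d) PF = 0.4902 (leading)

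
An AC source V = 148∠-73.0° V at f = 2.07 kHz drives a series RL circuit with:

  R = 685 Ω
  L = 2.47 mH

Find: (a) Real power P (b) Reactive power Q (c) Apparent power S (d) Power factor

Step 1 — Angular frequency: ω = 2π·f = 2π·2070 = 1.301e+04 rad/s.
Step 2 — Component impedances:
  R: Z = R = 685 Ω
  L: Z = jωL = j·1.301e+04·0.00247 = 0 + j32.13 Ω
Step 3 — Series combination: Z_total = R + L = 685 + j32.13 Ω = 685.8∠2.7° Ω.
Step 4 — Source phasor: V = 148∠-73.0° V = 43.27 - j141.5 V.
Step 5 — Current: I = V / Z = 0.05336 - j0.2091 A = 0.2158∠-75.7° A.
Step 6 — Complex power: S = V·I* = 31.91 + j1.496 VA.
Step 7 — Real power: P = Re(S) = 31.91 W.
Step 8 — Reactive power: Q = Im(S) = 1.496 VAR.
Step 9 — Apparent power: |S| = 31.94 VA.
Step 10 — Power factor: PF = P/|S| = 0.9989 (lagging).

(a) P = 31.91 W  (b) Q = 1.496 VAR  (c) S = 31.94 VA  (d) PF = 0.9989 (lagging)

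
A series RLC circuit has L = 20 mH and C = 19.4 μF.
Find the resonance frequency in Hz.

Step 1 — Resonance condition Im(Z)=0 gives ω₀ = 1/√(LC).
Step 2 — ω₀ = 1/√(0.02·1.94e-05) = 1605 rad/s.
Step 3 — f₀ = ω₀/(2π) = 255.5 Hz.

f₀ = 255.5 Hz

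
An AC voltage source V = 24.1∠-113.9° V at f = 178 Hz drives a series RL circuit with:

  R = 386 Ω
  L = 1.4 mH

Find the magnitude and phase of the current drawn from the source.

Step 1 — Angular frequency: ω = 2π·f = 2π·178 = 1118 rad/s.
Step 2 — Component impedances:
  R: Z = R = 386 Ω
  L: Z = jωL = j·1118·0.0014 = 0 + j1.566 Ω
Step 3 — Series combination: Z_total = R + L = 386 + j1.566 Ω = 386∠0.2° Ω.
Step 4 — Source phasor: V = 24.1∠-113.9° V = -9.764 - j22.03 V.
Step 5 — Ohm's law: I = V / Z_total = (-9.764 - j22.03) / (386 + j1.566) = -0.02553 - j0.05698 A.
Step 6 — Convert to polar: |I| = 0.06243 A, ∠I = -114.1°.

I = 0.06243∠-114.1° A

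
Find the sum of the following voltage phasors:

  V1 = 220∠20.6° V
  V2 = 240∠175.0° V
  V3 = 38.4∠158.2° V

Step 1 — Convert each phasor to rectangular form:
  V1 = 220·(cos(20.6°) + j·sin(20.6°)) = 205.9 + j77.41 V
  V2 = 240·(cos(175.0°) + j·sin(175.0°)) = -239.1 + j20.92 V
  V3 = 38.4·(cos(158.2°) + j·sin(158.2°)) = -35.65 + j14.26 V
Step 2 — Sum components: V_total = -68.81 + j112.6 V.
Step 3 — Convert to polar: |V_total| = 131.9 V, ∠V_total = 121.4°.

V_total = 131.9∠121.4° V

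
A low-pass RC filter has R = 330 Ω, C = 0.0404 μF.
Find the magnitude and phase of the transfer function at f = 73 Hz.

Step 1 — Angular frequency: ω = 2π·73 = 458.7 rad/s.
Step 2 — Transfer function: H(jω) = 1/(1 + jωRC).
Step 3 — Denominator: 1 + jωRC = 1 + j·458.7·330·4.04e-08 = 1 + j0.006115.
Step 4 — H = 1 - j0.006115.
Step 5 — Magnitude: |H| = 1 (-0.0 dB); phase: φ = -0.4°.

|H| = 1 (-0.0 dB), φ = -0.4°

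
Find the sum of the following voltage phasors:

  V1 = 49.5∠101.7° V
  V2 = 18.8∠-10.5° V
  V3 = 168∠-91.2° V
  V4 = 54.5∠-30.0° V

Step 1 — Convert each phasor to rectangular form:
  V1 = 49.5·(cos(101.7°) + j·sin(101.7°)) = -10.04 + j48.47 V
  V2 = 18.8·(cos(-10.5°) + j·sin(-10.5°)) = 18.49 - j3.426 V
  V3 = 168·(cos(-91.2°) + j·sin(-91.2°)) = -3.518 - j168 V
  V4 = 54.5·(cos(-30.0°) + j·sin(-30.0°)) = 47.2 - j27.25 V
Step 2 — Sum components: V_total = 52.13 - j150.2 V.
Step 3 — Convert to polar: |V_total| = 159 V, ∠V_total = -70.9°.

V_total = 159∠-70.9° V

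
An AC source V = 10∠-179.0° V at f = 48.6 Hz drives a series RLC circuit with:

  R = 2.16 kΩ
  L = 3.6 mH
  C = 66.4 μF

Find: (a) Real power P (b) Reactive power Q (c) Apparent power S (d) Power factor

Step 1 — Angular frequency: ω = 2π·f = 2π·48.6 = 305.4 rad/s.
Step 2 — Component impedances:
  R: Z = R = 2160 Ω
  L: Z = jωL = j·305.4·0.0036 = 0 + j1.099 Ω
  C: Z = 1/(jωC) = -j/(ω·C) = 0 - j49.32 Ω
Step 3 — Series combination: Z_total = R + L + C = 2160 - j48.22 Ω = 2161∠-1.3° Ω.
Step 4 — Source phasor: V = 10∠-179.0° V = -9.998 - j0.1745 V.
Step 5 — Current: I = V / Z = -0.004625 - j0.000184 A = 0.004628∠-177.7° A.
Step 6 — Complex power: S = V·I* = 0.04627 - j0.001033 VA.
Step 7 — Real power: P = Re(S) = 0.04627 W.
Step 8 — Reactive power: Q = Im(S) = -0.001033 VAR.
Step 9 — Apparent power: |S| = 0.04628 VA.
Step 10 — Power factor: PF = P/|S| = 0.9998 (leading).

(a) P = 0.04627 W  (b) Q = -0.001033 VAR  (c) S = 0.04628 VA  (d) PF = 0.9998 (leading)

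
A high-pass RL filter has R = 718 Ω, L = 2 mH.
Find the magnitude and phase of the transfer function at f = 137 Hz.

Step 1 — Angular frequency: ω = 2π·137 = 860.8 rad/s.
Step 2 — Transfer function: H(jω) = jωL/(R + jωL).
Step 3 — Numerator jωL = j·1.722; denominator R + jωL = 718 + j1.722.
Step 4 — H = 5.749e-06 + j0.002398.
Step 5 — Magnitude: |H| = 0.002398 (-52.4 dB); phase: φ = 89.9°.

|H| = 0.002398 (-52.4 dB), φ = 89.9°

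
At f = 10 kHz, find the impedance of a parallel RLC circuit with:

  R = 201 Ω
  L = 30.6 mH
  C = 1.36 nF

Step 1 — Angular frequency: ω = 2π·f = 2π·1e+04 = 6.283e+04 rad/s.
Step 2 — Component impedances:
  R: Z = R = 201 Ω
  L: Z = jωL = j·6.283e+04·0.0306 = 0 + j1923 Ω
  C: Z = 1/(jωC) = -j/(ω·C) = 0 - j1.17e+04 Ω
Step 3 — Parallel combination: 1/Z_total = 1/R + 1/L + 1/C; Z_total = 199.5 + j17.43 Ω = 200.2∠5.0° Ω.

Z = 199.5 + j17.43 Ω = 200.2∠5.0° Ω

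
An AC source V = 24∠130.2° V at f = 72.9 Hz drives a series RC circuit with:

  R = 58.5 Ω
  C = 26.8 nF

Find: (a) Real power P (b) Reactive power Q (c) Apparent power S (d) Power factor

Step 1 — Angular frequency: ω = 2π·f = 2π·72.9 = 458 rad/s.
Step 2 — Component impedances:
  R: Z = R = 58.5 Ω
  C: Z = 1/(jωC) = -j/(ω·C) = 0 - j8.146e+04 Ω
Step 3 — Series combination: Z_total = R + C = 58.5 - j8.146e+04 Ω = 8.146e+04∠-90.0° Ω.
Step 4 — Source phasor: V = 24∠130.2° V = -15.49 + j18.33 V.
Step 5 — Current: I = V / Z = -0.0002252 - j0.00019 A = 0.0002946∠-139.8° A.
Step 6 — Complex power: S = V·I* = 5.078e-06 - j0.007071 VA.
Step 7 — Real power: P = Re(S) = 5.078e-06 W.
Step 8 — Reactive power: Q = Im(S) = -0.007071 VAR.
Step 9 — Apparent power: |S| = 0.007071 VA.
Step 10 — Power factor: PF = P/|S| = 0.0007181 (leading).

(a) P = 5.078e-06 W  (b) Q = -0.007071 VAR  (c) S = 0.007071 VA  (d) PF = 0.0007181 (leading)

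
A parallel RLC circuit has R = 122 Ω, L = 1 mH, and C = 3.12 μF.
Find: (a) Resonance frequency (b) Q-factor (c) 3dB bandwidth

Step 1 — Resonance: ω₀ = 1/√(LC) = 1/√(0.001·3.12e-06) = 1.79e+04 rad/s.
Step 2 — f₀ = ω₀/(2π) = 2849 Hz.
Step 3 — Parallel Q: Q = R/(ω₀L) = 122/(1.79e+04·0.001) = 6.815.
Step 4 — Bandwidth: Δω = ω₀/Q = 2627 rad/s; BW = Δω/(2π) = 418.1 Hz.

(a) f₀ = 2849 Hz  (b) Q = 6.815  (c) BW = 418.1 Hz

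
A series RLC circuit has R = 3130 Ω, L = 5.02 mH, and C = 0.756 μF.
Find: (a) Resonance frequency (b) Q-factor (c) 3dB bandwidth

Step 1 — Resonance: ω₀ = 1/√(LC) = 1/√(0.00502·7.56e-07) = 1.623e+04 rad/s.
Step 2 — f₀ = ω₀/(2π) = 2583 Hz.
Step 3 — Series Q: Q = ω₀L/R = 1.623e+04·0.00502/3130 = 0.02603.
Step 4 — Bandwidth: Δω = ω₀/Q = 6.235e+05 rad/s; BW = Δω/(2π) = 9.923e+04 Hz.

(a) f₀ = 2583 Hz  (b) Q = 0.02603  (c) BW = 9.923e+04 Hz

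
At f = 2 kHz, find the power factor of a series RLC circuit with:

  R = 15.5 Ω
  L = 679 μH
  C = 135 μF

Step 1 — Angular frequency: ω = 2π·f = 2π·2000 = 1.257e+04 rad/s.
Step 2 — Component impedances:
  R: Z = R = 15.5 Ω
  L: Z = jωL = j·1.257e+04·0.000679 = 0 + j8.533 Ω
  C: Z = 1/(jωC) = -j/(ω·C) = 0 - j0.5895 Ω
Step 3 — Series combination: Z_total = R + L + C = 15.5 + j7.943 Ω = 17.42∠27.1° Ω.
Step 4 — Power factor: PF = cos(φ) = Re(Z)/|Z| = 15.5/17.417 = 0.8899.
Step 5 — Type: Im(Z) = 7.943 ⇒ lagging (phase φ = 27.1°).

PF = 0.8899 (lagging, φ = 27.1°)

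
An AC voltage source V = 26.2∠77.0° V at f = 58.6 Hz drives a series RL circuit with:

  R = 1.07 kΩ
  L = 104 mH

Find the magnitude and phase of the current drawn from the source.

Step 1 — Angular frequency: ω = 2π·f = 2π·58.6 = 368.2 rad/s.
Step 2 — Component impedances:
  R: Z = R = 1070 Ω
  L: Z = jωL = j·368.2·0.104 = 0 + j38.29 Ω
Step 3 — Series combination: Z_total = R + L = 1070 + j38.29 Ω = 1071∠2.0° Ω.
Step 4 — Source phasor: V = 26.2∠77.0° V = 5.894 + j25.53 V.
Step 5 — Ohm's law: I = V / Z_total = (5.894 + j25.53) / (1070 + j38.29) = 0.006354 + j0.02363 A.
Step 6 — Convert to polar: |I| = 0.02447 A, ∠I = 75.0°.

I = 0.02447∠75.0° A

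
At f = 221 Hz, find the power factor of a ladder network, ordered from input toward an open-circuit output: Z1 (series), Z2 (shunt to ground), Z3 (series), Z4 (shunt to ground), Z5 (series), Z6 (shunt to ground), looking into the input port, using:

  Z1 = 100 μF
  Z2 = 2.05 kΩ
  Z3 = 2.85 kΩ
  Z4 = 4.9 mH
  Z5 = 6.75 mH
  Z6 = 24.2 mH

Step 1 — Angular frequency: ω = 2π·f = 2π·221 = 1389 rad/s.
Step 2 — Component impedances:
  Z1: Z = 1/(jωC) = -j/(ω·C) = 0 - j7.202 Ω
  Z2: Z = R = 2050 Ω
  Z3: Z = R = 2850 Ω
  Z4: Z = jωL = j·1389·0.0049 = 0 + j6.804 Ω
  Z5: Z = jωL = j·1389·0.00675 = 0 + j9.373 Ω
  Z6: Z = jωL = j·1389·0.0242 = 0 + j33.6 Ω
Step 3 — Ladder network (open output): work backward from the far end, alternating series and parallel combinations. Z_in = 1192 - j6.173 Ω = 1192∠-0.3° Ω.
Step 4 — Power factor: PF = cos(φ) = Re(Z)/|Z| = 1192/1192 = 1.
Step 5 — Type: Im(Z) = -6.173 ⇒ leading (phase φ = -0.3°).

PF = 1 (leading, φ = -0.3°)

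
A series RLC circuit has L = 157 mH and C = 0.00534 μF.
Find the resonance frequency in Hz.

Step 1 — Resonance condition Im(Z)=0 gives ω₀ = 1/√(LC).
Step 2 — ω₀ = 1/√(0.157·5.34e-09) = 3.454e+04 rad/s.
Step 3 — f₀ = ω₀/(2π) = 5497 Hz.

f₀ = 5497 Hz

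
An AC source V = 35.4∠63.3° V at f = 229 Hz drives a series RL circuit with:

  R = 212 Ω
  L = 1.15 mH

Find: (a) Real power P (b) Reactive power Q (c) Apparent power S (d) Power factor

Step 1 — Angular frequency: ω = 2π·f = 2π·229 = 1439 rad/s.
Step 2 — Component impedances:
  R: Z = R = 212 Ω
  L: Z = jωL = j·1439·0.00115 = 0 + j1.655 Ω
Step 3 — Series combination: Z_total = R + L = 212 + j1.655 Ω = 212∠0.4° Ω.
Step 4 — Source phasor: V = 35.4∠63.3° V = 15.91 + j31.63 V.
Step 5 — Current: I = V / Z = 0.07619 + j0.1486 A = 0.167∠62.9° A.
Step 6 — Complex power: S = V·I* = 5.911 + j0.04613 VA.
Step 7 — Real power: P = Re(S) = 5.911 W.
Step 8 — Reactive power: Q = Im(S) = 0.04613 VAR.
Step 9 — Apparent power: |S| = 5.911 VA.
Step 10 — Power factor: PF = P/|S| = 1 (lagging).

(a) P = 5.911 W  (b) Q = 0.04613 VAR  (c) S = 5.911 VA  (d) PF = 1 (lagging)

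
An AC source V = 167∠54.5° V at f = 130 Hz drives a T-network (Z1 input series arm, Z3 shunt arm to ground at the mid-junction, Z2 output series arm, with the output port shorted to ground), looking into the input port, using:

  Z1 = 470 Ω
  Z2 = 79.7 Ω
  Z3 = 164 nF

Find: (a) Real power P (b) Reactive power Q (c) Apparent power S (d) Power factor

Step 1 — Angular frequency: ω = 2π·f = 2π·130 = 816.8 rad/s.
Step 2 — Component impedances:
  Z1: Z = R = 470 Ω
  Z2: Z = R = 79.7 Ω
  Z3: Z = 1/(jωC) = -j/(ω·C) = 0 - j7465 Ω
Step 3 — With the output port shorted to ground, the output series arm Z2 runs from the junction to ground; the shunt arm Z3 also runs from the junction to ground. They appear in parallel: Z3 || Z2 = 79.69 - j0.8508 Ω.
Step 4 — Series with input arm Z1: Z_in = Z1 + (Z3 || Z2) = 549.7 - j0.8508 Ω = 549.7∠-0.1° Ω.
Step 5 — Source phasor: V = 167∠54.5° V = 96.98 + j136 V.
Step 6 — Current: I = V / Z = 0.176 + j0.2476 A = 0.3038∠54.6° A.
Step 7 — Complex power: S = V·I* = 50.74 - j0.07853 VA.
Step 8 — Real power: P = Re(S) = 50.74 W.
Step 9 — Reactive power: Q = Im(S) = -0.07853 VAR.
Step 10 — Apparent power: |S| = 50.74 VA.
Step 11 — Power factor: PF = P/|S| = 1 (leading).

(a) P = 50.74 W  (b) Q = -0.07853 VAR  (c) S = 50.74 VA  (d) PF = 1 (leading)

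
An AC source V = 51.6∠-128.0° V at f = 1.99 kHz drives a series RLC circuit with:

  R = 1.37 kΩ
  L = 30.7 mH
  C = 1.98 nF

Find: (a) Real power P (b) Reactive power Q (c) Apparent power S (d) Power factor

Step 1 — Angular frequency: ω = 2π·f = 2π·1990 = 1.25e+04 rad/s.
Step 2 — Component impedances:
  R: Z = R = 1370 Ω
  L: Z = jωL = j·1.25e+04·0.0307 = 0 + j383.9 Ω
  C: Z = 1/(jωC) = -j/(ω·C) = 0 - j4.039e+04 Ω
Step 3 — Series combination: Z_total = R + L + C = 1370 - j4.001e+04 Ω = 4.003e+04∠-88.0° Ω.
Step 4 — Source phasor: V = 51.6∠-128.0° V = -31.77 - j40.66 V.
Step 5 — Current: I = V / Z = 0.000988 - j0.0008279 A = 0.001289∠-40.0° A.
Step 6 — Complex power: S = V·I* = 0.002276 - j0.06647 VA.
Step 7 — Real power: P = Re(S) = 0.002276 W.
Step 8 — Reactive power: Q = Im(S) = -0.06647 VAR.
Step 9 — Apparent power: |S| = 0.06651 VA.
Step 10 — Power factor: PF = P/|S| = 0.03422 (leading).

(a) P = 0.002276 W  (b) Q = -0.06647 VAR  (c) S = 0.06651 VA  (d) PF = 0.03422 (leading)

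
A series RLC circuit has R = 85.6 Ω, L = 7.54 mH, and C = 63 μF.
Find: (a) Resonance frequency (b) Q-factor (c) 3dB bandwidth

Step 1 — Resonance condition Im(Z)=0 gives ω₀ = 1/√(LC).
Step 2 — ω₀ = 1/√(0.00754·6.3e-05) = 1451 rad/s.
Step 3 — f₀ = ω₀/(2π) = 230.9 Hz.
Step 4 — Series Q: Q = ω₀L/R = 1451·0.00754/85.6 = 0.1278.
Step 5 — 3dB bandwidth: Δω = ω₀/Q = 1.135e+04 rad/s; BW = Δω/(2π) = 1807 Hz.

(a) f₀ = 230.9 Hz  (b) Q = 0.1278  (c) BW = 1807 Hz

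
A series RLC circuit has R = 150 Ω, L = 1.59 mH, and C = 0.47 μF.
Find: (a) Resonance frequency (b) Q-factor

Step 1 — Resonance condition Im(Z)=0 gives ω₀ = 1/√(LC).
Step 2 — ω₀ = 1/√(0.00159·4.7e-07) = 3.658e+04 rad/s.
Step 3 — f₀ = ω₀/(2π) = 5822 Hz.
Step 4 — Series Q: Q = ω₀L/R = 3.658e+04·0.00159/150 = 0.3878.

(a) f₀ = 5822 Hz  (b) Q = 0.3878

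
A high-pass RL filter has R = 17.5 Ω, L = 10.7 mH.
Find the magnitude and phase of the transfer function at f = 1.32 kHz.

Step 1 — Angular frequency: ω = 2π·1320 = 8294 rad/s.
Step 2 — Transfer function: H(jω) = jωL/(R + jωL).
Step 3 — Numerator jωL = j·88.74; denominator R + jωL = 17.5 + j88.74.
Step 4 — H = 0.9626 + j0.1898.
Step 5 — Magnitude: |H| = 0.9811 (-0.2 dB); phase: φ = 11.2°.

|H| = 0.9811 (-0.2 dB), φ = 11.2°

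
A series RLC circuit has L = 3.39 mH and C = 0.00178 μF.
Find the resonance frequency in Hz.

Step 1 — Resonance condition Im(Z)=0 gives ω₀ = 1/√(LC).
Step 2 — ω₀ = 1/√(0.00339·1.78e-09) = 4.071e+05 rad/s.
Step 3 — f₀ = ω₀/(2π) = 6.479e+04 Hz.

f₀ = 6.479e+04 Hz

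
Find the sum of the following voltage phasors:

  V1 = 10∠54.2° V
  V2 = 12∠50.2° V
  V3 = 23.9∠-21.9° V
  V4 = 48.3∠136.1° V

Step 1 — Convert each phasor to rectangular form:
  V1 = 10·(cos(54.2°) + j·sin(54.2°)) = 5.85 + j8.111 V
  V2 = 12·(cos(50.2°) + j·sin(50.2°)) = 7.681 + j9.219 V
  V3 = 23.9·(cos(-21.9°) + j·sin(-21.9°)) = 22.18 - j8.914 V
  V4 = 48.3·(cos(136.1°) + j·sin(136.1°)) = -34.8 + j33.49 V
Step 2 — Sum components: V_total = 0.9036 + j41.91 V.
Step 3 — Convert to polar: |V_total| = 41.92 V, ∠V_total = 88.8°.

V_total = 41.92∠88.8° V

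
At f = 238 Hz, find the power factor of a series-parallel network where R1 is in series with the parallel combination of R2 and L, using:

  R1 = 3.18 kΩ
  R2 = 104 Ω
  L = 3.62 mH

Step 1 — Angular frequency: ω = 2π·f = 2π·238 = 1495 rad/s.
Step 2 — Component impedances:
  R1: Z = R = 3180 Ω
  R2: Z = R = 104 Ω
  L: Z = jωL = j·1495·0.00362 = 0 + j5.413 Ω
Step 3 — Parallel branch: R2 || L = 1/(1/R2 + 1/L) = 0.281 + j5.399 Ω.
Step 4 — Series with R1: Z_total = R1 + (R2 || L) = 3180 + j5.399 Ω = 3180∠0.1° Ω.
Step 5 — Power factor: PF = cos(φ) = Re(Z)/|Z| = 3180/3180 = 1.
Step 6 — Type: Im(Z) = 5.399 ⇒ lagging (phase φ = 0.1°).

PF = 1 (lagging, φ = 0.1°)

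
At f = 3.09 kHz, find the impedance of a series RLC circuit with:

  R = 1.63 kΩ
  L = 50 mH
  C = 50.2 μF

Step 1 — Angular frequency: ω = 2π·f = 2π·3090 = 1.942e+04 rad/s.
Step 2 — Component impedances:
  R: Z = R = 1630 Ω
  L: Z = jωL = j·1.942e+04·0.05 = 0 + j970.8 Ω
  C: Z = 1/(jωC) = -j/(ω·C) = 0 - j1.026 Ω
Step 3 — Series combination: Z_total = R + L + C = 1630 + j969.7 Ω = 1897∠30.7° Ω.

Z = 1630 + j969.7 Ω = 1897∠30.7° Ω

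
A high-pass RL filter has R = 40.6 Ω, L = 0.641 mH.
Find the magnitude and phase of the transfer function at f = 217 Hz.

Step 1 — Angular frequency: ω = 2π·217 = 1363 rad/s.
Step 2 — Transfer function: H(jω) = jωL/(R + jωL).
Step 3 — Numerator jωL = j·0.874; denominator R + jωL = 40.6 + j0.874.
Step 4 — H = 0.0004632 + j0.02152.
Step 5 — Magnitude: |H| = 0.02152 (-33.3 dB); phase: φ = 88.8°.

|H| = 0.02152 (-33.3 dB), φ = 88.8°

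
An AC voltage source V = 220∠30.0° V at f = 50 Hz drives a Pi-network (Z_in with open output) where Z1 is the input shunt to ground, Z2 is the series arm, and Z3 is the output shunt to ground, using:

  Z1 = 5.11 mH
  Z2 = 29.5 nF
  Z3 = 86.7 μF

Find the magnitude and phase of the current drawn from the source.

Step 1 — Angular frequency: ω = 2π·f = 2π·50 = 314.2 rad/s.
Step 2 — Component impedances:
  Z1: Z = jωL = j·314.2·0.00511 = 0 + j1.605 Ω
  Z2: Z = 1/(jωC) = -j/(ω·C) = 0 - j1.079e+05 Ω
  Z3: Z = 1/(jωC) = -j/(ω·C) = 0 - j36.71 Ω
Step 3 — With open output, the series arm Z2 and the output shunt Z3 appear in series to ground: Z2 + Z3 = 0 - j1.079e+05 Ω.
Step 4 — Parallel with input shunt Z1: Z_in = Z1 || (Z2 + Z3) = 0 + j1.605 Ω = 1.605∠90.0° Ω.
Step 5 — Source phasor: V = 220∠30.0° V = 190.5 + j110 V.
Step 6 — Ohm's law: I = V / Z_total = (190.5 + j110) / (0 + j1.605) = 68.52 - j118.7 A.
Step 7 — Convert to polar: |I| = 137 A, ∠I = -60.0°.

I = 137∠-60.0° A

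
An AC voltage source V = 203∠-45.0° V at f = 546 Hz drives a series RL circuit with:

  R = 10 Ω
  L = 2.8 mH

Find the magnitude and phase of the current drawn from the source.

Step 1 — Angular frequency: ω = 2π·f = 2π·546 = 3431 rad/s.
Step 2 — Component impedances:
  R: Z = R = 10 Ω
  L: Z = jωL = j·3431·0.0028 = 0 + j9.606 Ω
Step 3 — Series combination: Z_total = R + L = 10 + j9.606 Ω = 13.87∠43.8° Ω.
Step 4 — Source phasor: V = 203∠-45.0° V = 143.5 - j143.5 V.
Step 5 — Ohm's law: I = V / Z_total = (143.5 - j143.5) / (10 + j9.606) = 0.2943 - j14.64 A.
Step 6 — Convert to polar: |I| = 14.64 A, ∠I = -88.8°.

I = 14.64∠-88.8° A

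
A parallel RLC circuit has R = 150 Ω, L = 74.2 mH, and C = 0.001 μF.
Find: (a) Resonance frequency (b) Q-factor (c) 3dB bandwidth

Step 1 — Resonance: ω₀ = 1/√(LC) = 1/√(0.0742·1e-09) = 1.161e+05 rad/s.
Step 2 — f₀ = ω₀/(2π) = 1.848e+04 Hz.
Step 3 — Parallel Q: Q = R/(ω₀L) = 150/(1.161e+05·0.0742) = 0.01741.
Step 4 — Bandwidth: Δω = ω₀/Q = 6.667e+06 rad/s; BW = Δω/(2π) = 1.061e+06 Hz.

(a) f₀ = 1.848e+04 Hz  (b) Q = 0.01741  (c) BW = 1.061e+06 Hz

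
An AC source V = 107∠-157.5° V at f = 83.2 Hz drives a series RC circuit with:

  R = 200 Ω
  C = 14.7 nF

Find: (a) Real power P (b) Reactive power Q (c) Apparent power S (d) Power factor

Step 1 — Angular frequency: ω = 2π·f = 2π·83.2 = 522.8 rad/s.
Step 2 — Component impedances:
  R: Z = R = 200 Ω
  C: Z = 1/(jωC) = -j/(ω·C) = 0 - j1.301e+05 Ω
Step 3 — Series combination: Z_total = R + C = 200 - j1.301e+05 Ω = 1.301e+05∠-89.9° Ω.
Step 4 — Source phasor: V = 107∠-157.5° V = -98.86 - j40.95 V.
Step 5 — Current: I = V / Z = 0.0003135 - j0.0007601 A = 0.0008222∠-67.6° A.
Step 6 — Complex power: S = V·I* = 0.0001352 - j0.08798 VA.
Step 7 — Real power: P = Re(S) = 0.0001352 W.
Step 8 — Reactive power: Q = Im(S) = -0.08798 VAR.
Step 9 — Apparent power: |S| = 0.08798 VA.
Step 10 — Power factor: PF = P/|S| = 0.001537 (leading).

(a) P = 0.0001352 W  (b) Q = -0.08798 VAR  (c) S = 0.08798 VA  (d) PF = 0.001537 (leading)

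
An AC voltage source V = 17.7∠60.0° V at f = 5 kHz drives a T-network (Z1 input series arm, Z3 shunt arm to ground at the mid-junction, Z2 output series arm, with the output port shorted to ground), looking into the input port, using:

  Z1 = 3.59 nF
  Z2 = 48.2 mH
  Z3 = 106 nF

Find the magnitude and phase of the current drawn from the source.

Step 1 — Angular frequency: ω = 2π·f = 2π·5000 = 3.142e+04 rad/s.
Step 2 — Component impedances:
  Z1: Z = 1/(jωC) = -j/(ω·C) = 0 - j8867 Ω
  Z2: Z = jωL = j·3.142e+04·0.0482 = 0 + j1514 Ω
  Z3: Z = 1/(jωC) = -j/(ω·C) = 0 - j300.3 Ω
Step 3 — With the output port shorted to ground, the output series arm Z2 runs from the junction to ground; the shunt arm Z3 also runs from the junction to ground. They appear in parallel: Z3 || Z2 = 0 - j374.6 Ω.
Step 4 — Series with input arm Z1: Z_in = Z1 + (Z3 || Z2) = 0 - j9241 Ω = 9241∠-90.0° Ω.
Step 5 — Source phasor: V = 17.7∠60.0° V = 8.85 + j15.33 V.
Step 6 — Ohm's law: I = V / Z_total = (8.85 + j15.33) / (0 - j9241) = -0.001659 + j0.0009577 A.
Step 7 — Convert to polar: |I| = 0.001915 A, ∠I = 150.0°.

I = 0.001915∠150.0° A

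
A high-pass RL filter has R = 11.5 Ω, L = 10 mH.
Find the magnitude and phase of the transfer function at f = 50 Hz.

Step 1 — Angular frequency: ω = 2π·50 = 314.2 rad/s.
Step 2 — Transfer function: H(jω) = jωL/(R + jωL).
Step 3 — Numerator jωL = j·3.142; denominator R + jωL = 11.5 + j3.142.
Step 4 — H = 0.06945 + j0.2542.
Step 5 — Magnitude: |H| = 0.2635 (-11.6 dB); phase: φ = 74.7°.

|H| = 0.2635 (-11.6 dB), φ = 74.7°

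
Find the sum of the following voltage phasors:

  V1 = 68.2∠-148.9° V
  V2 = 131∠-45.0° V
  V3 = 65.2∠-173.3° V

Step 1 — Convert each phasor to rectangular form:
  V1 = 68.2·(cos(-148.9°) + j·sin(-148.9°)) = -58.4 - j35.23 V
  V2 = 131·(cos(-45.0°) + j·sin(-45.0°)) = 92.63 - j92.63 V
  V3 = 65.2·(cos(-173.3°) + j·sin(-173.3°)) = -64.75 - j7.607 V
Step 2 — Sum components: V_total = -30.52 - j135.5 V.
Step 3 — Convert to polar: |V_total| = 138.9 V, ∠V_total = -102.7°.

V_total = 138.9∠-102.7° V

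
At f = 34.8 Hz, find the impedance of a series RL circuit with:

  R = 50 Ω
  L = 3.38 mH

Step 1 — Angular frequency: ω = 2π·f = 2π·34.8 = 218.7 rad/s.
Step 2 — Component impedances:
  R: Z = R = 50 Ω
  L: Z = jωL = j·218.7·0.00338 = 0 + j0.7391 Ω
Step 3 — Series combination: Z_total = R + L = 50 + j0.7391 Ω = 50.01∠0.8° Ω.

Z = 50 + j0.7391 Ω = 50.01∠0.8° Ω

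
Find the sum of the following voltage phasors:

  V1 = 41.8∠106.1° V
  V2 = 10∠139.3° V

Step 1 — Convert each phasor to rectangular form:
  V1 = 41.8·(cos(106.1°) + j·sin(106.1°)) = -11.59 + j40.16 V
  V2 = 10·(cos(139.3°) + j·sin(139.3°)) = -7.581 + j6.521 V
Step 2 — Sum components: V_total = -19.17 + j46.68 V.
Step 3 — Convert to polar: |V_total| = 50.47 V, ∠V_total = 112.3°.

V_total = 50.47∠112.3° V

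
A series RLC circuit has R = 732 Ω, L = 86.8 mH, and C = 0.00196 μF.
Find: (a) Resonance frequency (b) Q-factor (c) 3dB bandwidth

Step 1 — Resonance: ω₀ = 1/√(LC) = 1/√(0.0868·1.96e-09) = 7.667e+04 rad/s.
Step 2 — f₀ = ω₀/(2π) = 1.22e+04 Hz.
Step 3 — Series Q: Q = ω₀L/R = 7.667e+04·0.0868/732 = 9.091.
Step 4 — Bandwidth: Δω = ω₀/Q = 8433 rad/s; BW = Δω/(2π) = 1342 Hz.

(a) f₀ = 1.22e+04 Hz  (b) Q = 9.091  (c) BW = 1342 Hz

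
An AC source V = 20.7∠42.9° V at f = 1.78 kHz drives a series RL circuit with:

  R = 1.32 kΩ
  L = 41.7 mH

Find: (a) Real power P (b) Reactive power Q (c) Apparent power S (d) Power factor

Step 1 — Angular frequency: ω = 2π·f = 2π·1780 = 1.118e+04 rad/s.
Step 2 — Component impedances:
  R: Z = R = 1320 Ω
  L: Z = jωL = j·1.118e+04·0.0417 = 0 + j466.4 Ω
Step 3 — Series combination: Z_total = R + L = 1320 + j466.4 Ω = 1400∠19.5° Ω.
Step 4 — Source phasor: V = 20.7∠42.9° V = 15.16 + j14.09 V.
Step 5 — Current: I = V / Z = 0.01357 + j0.005882 A = 0.01479∠23.4° A.
Step 6 — Complex power: S = V·I* = 0.2886 + j0.102 VA.
Step 7 — Real power: P = Re(S) = 0.2886 W.
Step 8 — Reactive power: Q = Im(S) = 0.102 VAR.
Step 9 — Apparent power: |S| = 0.3061 VA.
Step 10 — Power factor: PF = P/|S| = 0.9429 (lagging).

(a) P = 0.2886 W  (b) Q = 0.102 VAR  (c) S = 0.3061 VA  (d) PF = 0.9429 (lagging)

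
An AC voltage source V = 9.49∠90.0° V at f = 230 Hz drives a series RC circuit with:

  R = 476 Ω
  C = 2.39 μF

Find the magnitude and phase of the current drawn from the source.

Step 1 — Angular frequency: ω = 2π·f = 2π·230 = 1445 rad/s.
Step 2 — Component impedances:
  R: Z = R = 476 Ω
  C: Z = 1/(jωC) = -j/(ω·C) = 0 - j289.5 Ω
Step 3 — Series combination: Z_total = R + C = 476 - j289.5 Ω = 557.1∠-31.3° Ω.
Step 4 — Source phasor: V = 9.49∠90.0° V = 0 + j9.49 V.
Step 5 — Ohm's law: I = V / Z_total = (0 + j9.49) / (476 - j289.5) = -0.008852 + j0.01455 A.
Step 6 — Convert to polar: |I| = 0.01703 A, ∠I = 121.3°.

I = 0.01703∠121.3° A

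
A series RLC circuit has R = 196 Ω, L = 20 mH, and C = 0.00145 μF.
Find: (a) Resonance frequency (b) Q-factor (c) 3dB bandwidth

Step 1 — Resonance condition Im(Z)=0 gives ω₀ = 1/√(LC).
Step 2 — ω₀ = 1/√(0.02·1.45e-09) = 1.857e+05 rad/s.
Step 3 — f₀ = ω₀/(2π) = 2.955e+04 Hz.
Step 4 — Series Q: Q = ω₀L/R = 1.857e+05·0.02/196 = 18.95.
Step 5 — 3dB bandwidth: Δω = ω₀/Q = 9800 rad/s; BW = Δω/(2π) = 1560 Hz.

(a) f₀ = 2.955e+04 Hz  (b) Q = 18.95  (c) BW = 1560 Hz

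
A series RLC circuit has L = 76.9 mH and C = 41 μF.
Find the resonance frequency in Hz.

Step 1 — Resonance condition Im(Z)=0 gives ω₀ = 1/√(LC).
Step 2 — ω₀ = 1/√(0.0769·4.1e-05) = 563.2 rad/s.
Step 3 — f₀ = ω₀/(2π) = 89.63 Hz.

f₀ = 89.63 Hz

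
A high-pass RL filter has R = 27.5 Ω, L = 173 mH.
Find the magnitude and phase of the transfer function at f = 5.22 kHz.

Step 1 — Angular frequency: ω = 2π·5220 = 3.28e+04 rad/s.
Step 2 — Transfer function: H(jω) = jωL/(R + jωL).
Step 3 — Numerator jωL = j·5674; denominator R + jωL = 27.5 + j5674.
Step 4 — H = 1 + j0.004846.
Step 5 — Magnitude: |H| = 1 (-0.0 dB); phase: φ = 0.3°.

|H| = 1 (-0.0 dB), φ = 0.3°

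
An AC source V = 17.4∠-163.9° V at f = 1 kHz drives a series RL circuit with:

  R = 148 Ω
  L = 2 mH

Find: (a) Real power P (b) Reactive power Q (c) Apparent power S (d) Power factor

Step 1 — Angular frequency: ω = 2π·f = 2π·1000 = 6283 rad/s.
Step 2 — Component impedances:
  R: Z = R = 148 Ω
  L: Z = jωL = j·6283·0.002 = 0 + j12.57 Ω
Step 3 — Series combination: Z_total = R + L = 148 + j12.57 Ω = 148.5∠4.9° Ω.
Step 4 — Source phasor: V = 17.4∠-163.9° V = -16.72 - j4.825 V.
Step 5 — Current: I = V / Z = -0.1149 - j0.02285 A = 0.1171∠-168.8° A.
Step 6 — Complex power: S = V·I* = 2.031 + j0.1725 VA.
Step 7 — Real power: P = Re(S) = 2.031 W.
Step 8 — Reactive power: Q = Im(S) = 0.1725 VAR.
Step 9 — Apparent power: |S| = 2.038 VA.
Step 10 — Power factor: PF = P/|S| = 0.9964 (lagging).

(a) P = 2.031 W  (b) Q = 0.1725 VAR  (c) S = 2.038 VA  (d) PF = 0.9964 (lagging)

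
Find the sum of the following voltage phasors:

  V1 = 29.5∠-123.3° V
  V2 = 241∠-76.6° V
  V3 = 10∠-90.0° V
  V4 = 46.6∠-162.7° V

Step 1 — Convert each phasor to rectangular form:
  V1 = 29.5·(cos(-123.3°) + j·sin(-123.3°)) = -16.2 - j24.66 V
  V2 = 241·(cos(-76.6°) + j·sin(-76.6°)) = 55.85 - j234.4 V
  V3 = 10·(cos(-90.0°) + j·sin(-90.0°)) = 0 - j10 V
  V4 = 46.6·(cos(-162.7°) + j·sin(-162.7°)) = -44.49 - j13.86 V
Step 2 — Sum components: V_total = -4.837 - j283 V.
Step 3 — Convert to polar: |V_total| = 283 V, ∠V_total = -91.0°.

V_total = 283∠-91.0° V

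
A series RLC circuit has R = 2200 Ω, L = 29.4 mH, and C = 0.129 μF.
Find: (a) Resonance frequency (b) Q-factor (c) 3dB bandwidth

Step 1 — Resonance: ω₀ = 1/√(LC) = 1/√(0.0294·1.29e-07) = 1.624e+04 rad/s.
Step 2 — f₀ = ω₀/(2π) = 2584 Hz.
Step 3 — Series Q: Q = ω₀L/R = 1.624e+04·0.0294/2200 = 0.217.
Step 4 — Bandwidth: Δω = ω₀/Q = 7.483e+04 rad/s; BW = Δω/(2π) = 1.191e+04 Hz.

(a) f₀ = 2584 Hz  (b) Q = 0.217  (c) BW = 1.191e+04 Hz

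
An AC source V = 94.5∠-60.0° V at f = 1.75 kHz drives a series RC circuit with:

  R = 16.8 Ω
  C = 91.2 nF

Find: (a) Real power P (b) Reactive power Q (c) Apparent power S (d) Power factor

Step 1 — Angular frequency: ω = 2π·f = 2π·1750 = 1.1e+04 rad/s.
Step 2 — Component impedances:
  R: Z = R = 16.8 Ω
  C: Z = 1/(jωC) = -j/(ω·C) = 0 - j997.2 Ω
Step 3 — Series combination: Z_total = R + C = 16.8 - j997.2 Ω = 997.4∠-89.0° Ω.
Step 4 — Source phasor: V = 94.5∠-60.0° V = 47.25 - j81.84 V.
Step 5 — Current: I = V / Z = 0.08284 + j0.04599 A = 0.09475∠29.0° A.
Step 6 — Complex power: S = V·I* = 0.1508 - j8.953 VA.
Step 7 — Real power: P = Re(S) = 0.1508 W.
Step 8 — Reactive power: Q = Im(S) = -8.953 VAR.
Step 9 — Apparent power: |S| = 8.954 VA.
Step 10 — Power factor: PF = P/|S| = 0.01684 (leading).

(a) P = 0.1508 W  (b) Q = -8.953 VAR  (c) S = 8.954 VA  (d) PF = 0.01684 (leading)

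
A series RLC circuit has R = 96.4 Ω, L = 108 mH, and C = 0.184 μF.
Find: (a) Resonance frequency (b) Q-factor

Step 1 — Resonance condition Im(Z)=0 gives ω₀ = 1/√(LC).
Step 2 — ω₀ = 1/√(0.108·1.84e-07) = 7094 rad/s.
Step 3 — f₀ = ω₀/(2π) = 1129 Hz.
Step 4 — Series Q: Q = ω₀L/R = 7094·0.108/96.4 = 7.947.

(a) f₀ = 1129 Hz  (b) Q = 7.947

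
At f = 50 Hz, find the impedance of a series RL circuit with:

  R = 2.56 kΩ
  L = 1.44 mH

Step 1 — Angular frequency: ω = 2π·f = 2π·50 = 314.2 rad/s.
Step 2 — Component impedances:
  R: Z = R = 2560 Ω
  L: Z = jωL = j·314.2·0.00144 = 0 + j0.4524 Ω
Step 3 — Series combination: Z_total = R + L = 2560 + j0.4524 Ω = 2560∠0.0° Ω.

Z = 2560 + j0.4524 Ω = 2560∠0.0° Ω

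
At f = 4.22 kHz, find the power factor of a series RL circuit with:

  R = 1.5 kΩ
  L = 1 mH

Step 1 — Angular frequency: ω = 2π·f = 2π·4220 = 2.652e+04 rad/s.
Step 2 — Component impedances:
  R: Z = R = 1500 Ω
  L: Z = jωL = j·2.652e+04·0.001 = 0 + j26.52 Ω
Step 3 — Series combination: Z_total = R + L = 1500 + j26.52 Ω = 1500∠1.0° Ω.
Step 4 — Power factor: PF = cos(φ) = Re(Z)/|Z| = 1500/1500.23 = 0.9998.
Step 5 — Type: Im(Z) = 26.52 ⇒ lagging (phase φ = 1.0°).

PF = 0.9998 (lagging, φ = 1.0°)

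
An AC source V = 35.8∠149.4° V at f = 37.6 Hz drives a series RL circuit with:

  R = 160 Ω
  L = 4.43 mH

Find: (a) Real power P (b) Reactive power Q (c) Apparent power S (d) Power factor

Step 1 — Angular frequency: ω = 2π·f = 2π·37.6 = 236.2 rad/s.
Step 2 — Component impedances:
  R: Z = R = 160 Ω
  L: Z = jωL = j·236.2·0.00443 = 0 + j1.047 Ω
Step 3 — Series combination: Z_total = R + L = 160 + j1.047 Ω = 160∠0.4° Ω.
Step 4 — Source phasor: V = 35.8∠149.4° V = -30.81 + j18.22 V.
Step 5 — Current: I = V / Z = -0.1918 + j0.1152 A = 0.2237∠149.0° A.
Step 6 — Complex power: S = V·I* = 8.01 + j0.05239 VA.
Step 7 — Real power: P = Re(S) = 8.01 W.
Step 8 — Reactive power: Q = Im(S) = 0.05239 VAR.
Step 9 — Apparent power: |S| = 8.01 VA.
Step 10 — Power factor: PF = P/|S| = 1 (lagging).

(a) P = 8.01 W  (b) Q = 0.05239 VAR  (c) S = 8.01 VA  (d) PF = 1 (lagging)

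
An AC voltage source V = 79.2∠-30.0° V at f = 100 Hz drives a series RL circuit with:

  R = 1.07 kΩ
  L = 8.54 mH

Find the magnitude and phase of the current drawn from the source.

Step 1 — Angular frequency: ω = 2π·f = 2π·100 = 628.3 rad/s.
Step 2 — Component impedances:
  R: Z = R = 1070 Ω
  L: Z = jωL = j·628.3·0.00854 = 0 + j5.366 Ω
Step 3 — Series combination: Z_total = R + L = 1070 + j5.366 Ω = 1070∠0.3° Ω.
Step 4 — Source phasor: V = 79.2∠-30.0° V = 68.59 - j39.6 V.
Step 5 — Ohm's law: I = V / Z_total = (68.59 - j39.6) / (1070 + j5.366) = 0.06391 - j0.03733 A.
Step 6 — Convert to polar: |I| = 0.07402 A, ∠I = -30.3°.

I = 0.07402∠-30.3° A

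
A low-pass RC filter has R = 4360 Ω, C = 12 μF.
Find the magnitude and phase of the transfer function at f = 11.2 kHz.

Step 1 — Angular frequency: ω = 2π·1.12e+04 = 7.037e+04 rad/s.
Step 2 — Transfer function: H(jω) = 1/(1 + jωRC).
Step 3 — Denominator: 1 + jωRC = 1 + j·7.037e+04·4360·1.2e-05 = 1 + j3682.
Step 4 — H = 7.377e-08 - j0.0002716.
Step 5 — Magnitude: |H| = 0.0002716 (-71.3 dB); phase: φ = -90.0°.

|H| = 0.0002716 (-71.3 dB), φ = -90.0°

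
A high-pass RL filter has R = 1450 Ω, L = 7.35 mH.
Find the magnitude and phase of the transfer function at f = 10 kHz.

Step 1 — Angular frequency: ω = 2π·1e+04 = 6.283e+04 rad/s.
Step 2 — Transfer function: H(jω) = jωL/(R + jωL).
Step 3 — Numerator jωL = j·461.8; denominator R + jωL = 1450 + j461.8.
Step 4 — H = 0.0921 + j0.2892.
Step 5 — Magnitude: |H| = 0.3035 (-10.4 dB); phase: φ = 72.3°.

|H| = 0.3035 (-10.4 dB), φ = 72.3°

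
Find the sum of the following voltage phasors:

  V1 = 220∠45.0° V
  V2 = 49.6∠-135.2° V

Step 1 — Convert each phasor to rectangular form:
  V1 = 220·(cos(45.0°) + j·sin(45.0°)) = 155.6 + j155.6 V
  V2 = 49.6·(cos(-135.2°) + j·sin(-135.2°)) = -35.19 - j34.95 V
Step 2 — Sum components: V_total = 120.4 + j120.6 V.
Step 3 — Convert to polar: |V_total| = 170.4 V, ∠V_total = 45.1°.

V_total = 170.4∠45.1° V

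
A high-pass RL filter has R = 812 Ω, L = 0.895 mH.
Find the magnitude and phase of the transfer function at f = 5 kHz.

Step 1 — Angular frequency: ω = 2π·5000 = 3.142e+04 rad/s.
Step 2 — Transfer function: H(jω) = jωL/(R + jωL).
Step 3 — Numerator jωL = j·28.12; denominator R + jωL = 812 + j28.12.
Step 4 — H = 0.001198 + j0.03459.
Step 5 — Magnitude: |H| = 0.03461 (-29.2 dB); phase: φ = 88.0°.

|H| = 0.03461 (-29.2 dB), φ = 88.0°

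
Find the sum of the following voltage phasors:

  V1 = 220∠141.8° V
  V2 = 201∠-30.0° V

Step 1 — Convert each phasor to rectangular form:
  V1 = 220·(cos(141.8°) + j·sin(141.8°)) = -172.9 + j136 V
  V2 = 201·(cos(-30.0°) + j·sin(-30.0°)) = 174.1 - j100.5 V
Step 2 — Sum components: V_total = 1.183 + j35.55 V.
Step 3 — Convert to polar: |V_total| = 35.57 V, ∠V_total = 88.1°.

V_total = 35.57∠88.1° V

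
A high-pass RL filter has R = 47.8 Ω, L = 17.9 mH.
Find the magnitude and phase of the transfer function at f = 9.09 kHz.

Step 1 — Angular frequency: ω = 2π·9090 = 5.711e+04 rad/s.
Step 2 — Transfer function: H(jω) = jωL/(R + jωL).
Step 3 — Numerator jωL = j·1022; denominator R + jωL = 47.8 + j1022.
Step 4 — H = 0.9978 + j0.04665.
Step 5 — Magnitude: |H| = 0.9989 (-0.0 dB); phase: φ = 2.7°.

|H| = 0.9989 (-0.0 dB), φ = 2.7°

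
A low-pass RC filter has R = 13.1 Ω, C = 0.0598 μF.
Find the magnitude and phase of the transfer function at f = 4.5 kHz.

Step 1 — Angular frequency: ω = 2π·4500 = 2.827e+04 rad/s.
Step 2 — Transfer function: H(jω) = 1/(1 + jωRC).
Step 3 — Denominator: 1 + jωRC = 1 + j·2.827e+04·13.1·5.98e-08 = 1 + j0.02215.
Step 4 — H = 0.9995 - j0.02214.
Step 5 — Magnitude: |H| = 0.9998 (-0.0 dB); phase: φ = -1.3°.

|H| = 0.9998 (-0.0 dB), φ = -1.3°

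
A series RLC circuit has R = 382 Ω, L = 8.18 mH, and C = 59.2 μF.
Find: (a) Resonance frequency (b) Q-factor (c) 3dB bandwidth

Step 1 — Resonance: ω₀ = 1/√(LC) = 1/√(0.00818·5.92e-05) = 1437 rad/s.
Step 2 — f₀ = ω₀/(2π) = 228.7 Hz.
Step 3 — Series Q: Q = ω₀L/R = 1437·0.00818/382 = 0.03077.
Step 4 — Bandwidth: Δω = ω₀/Q = 4.67e+04 rad/s; BW = Δω/(2π) = 7432 Hz.

(a) f₀ = 228.7 Hz  (b) Q = 0.03077  (c) BW = 7432 Hz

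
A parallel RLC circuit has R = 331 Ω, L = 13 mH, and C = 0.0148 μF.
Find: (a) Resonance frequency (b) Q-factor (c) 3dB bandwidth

Step 1 — Resonance: ω₀ = 1/√(LC) = 1/√(0.013·1.48e-08) = 7.209e+04 rad/s.
Step 2 — f₀ = ω₀/(2π) = 1.147e+04 Hz.
Step 3 — Parallel Q: Q = R/(ω₀L) = 331/(7.209e+04·0.013) = 0.3532.
Step 4 — Bandwidth: Δω = ω₀/Q = 2.041e+05 rad/s; BW = Δω/(2π) = 3.249e+04 Hz.

(a) f₀ = 1.147e+04 Hz  (b) Q = 0.3532  (c) BW = 3.249e+04 Hz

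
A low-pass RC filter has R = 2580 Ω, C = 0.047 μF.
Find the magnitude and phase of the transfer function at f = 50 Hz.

Step 1 — Angular frequency: ω = 2π·50 = 314.2 rad/s.
Step 2 — Transfer function: H(jω) = 1/(1 + jωRC).
Step 3 — Denominator: 1 + jωRC = 1 + j·314.2·2580·4.7e-08 = 1 + j0.03809.
Step 4 — H = 0.9986 - j0.03804.
Step 5 — Magnitude: |H| = 0.9993 (-0.0 dB); phase: φ = -2.2°.

|H| = 0.9993 (-0.0 dB), φ = -2.2°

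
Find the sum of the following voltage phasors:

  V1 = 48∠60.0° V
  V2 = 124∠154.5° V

Step 1 — Convert each phasor to rectangular form:
  V1 = 48·(cos(60.0°) + j·sin(60.0°)) = 24 + j41.57 V
  V2 = 124·(cos(154.5°) + j·sin(154.5°)) = -111.9 + j53.38 V
Step 2 — Sum components: V_total = -87.92 + j94.95 V.
Step 3 — Convert to polar: |V_total| = 129.4 V, ∠V_total = 132.8°.

V_total = 129.4∠132.8° V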